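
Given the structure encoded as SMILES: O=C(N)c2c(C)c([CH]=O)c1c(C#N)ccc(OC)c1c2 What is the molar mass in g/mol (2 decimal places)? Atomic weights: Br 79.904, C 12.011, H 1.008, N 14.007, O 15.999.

268.27 g/mol

First, the molecular formula is C15H12N2O3 (counting implicit H from valence).
  C: 15 × 12.011 = 180.165
  H: 12 × 1.008 = 12.096
  N: 2 × 14.007 = 28.014
  O: 3 × 15.999 = 47.997
Sum: 15×12.011 + 12×1.008 + 2×14.007 + 3×15.999 = 268.272 → 268.27 g/mol.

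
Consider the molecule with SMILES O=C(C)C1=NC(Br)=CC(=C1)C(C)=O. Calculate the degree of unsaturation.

6

Degree of unsaturation = (number of rings) + (number of π bonds).
Ring closures in the SMILES: 1.
π bonds: 5 double bonds (each 1 DoU) → 5 DoU from unsaturation.
Total DoU = 1 + 5 = 6.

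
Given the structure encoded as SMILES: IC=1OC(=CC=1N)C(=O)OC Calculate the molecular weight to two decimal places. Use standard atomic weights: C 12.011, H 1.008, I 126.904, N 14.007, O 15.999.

267.02 g/mol

First, the molecular formula is C6H6INO3 (counting implicit H from valence).
  C: 6 × 12.011 = 72.066
  H: 6 × 1.008 = 6.048
  I: 1 × 126.904 = 126.904
  N: 1 × 14.007 = 14.007
  O: 3 × 15.999 = 47.997
Sum: 6×12.011 + 6×1.008 + 1×126.904 + 1×14.007 + 3×15.999 = 267.022 → 267.02 g/mol.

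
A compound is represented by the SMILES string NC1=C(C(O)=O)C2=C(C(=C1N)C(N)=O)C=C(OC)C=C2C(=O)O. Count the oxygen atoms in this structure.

Scan the SMILES for O atoms (remember two-letter symbols like Cl and Br are single atoms).
Oxygen count: 6.

6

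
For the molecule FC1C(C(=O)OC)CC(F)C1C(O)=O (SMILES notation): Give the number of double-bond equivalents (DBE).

Molecular formula: C8H10F2O4.
DoU = (2C + 2 + N − H − X) / 2, where X is the halogen count and O/S are ignored.
    = (2·8 + 2 + 0 − 10 − 2) / 2 = 6 / 2 = 3.

3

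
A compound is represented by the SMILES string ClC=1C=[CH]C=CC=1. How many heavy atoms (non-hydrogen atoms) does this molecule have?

7

Every atom symbol written in the SMILES (organic subset) is one heavy atom; implicit H are not written.
Heavy atoms by element → C:6, Cl:1.
Total: 7.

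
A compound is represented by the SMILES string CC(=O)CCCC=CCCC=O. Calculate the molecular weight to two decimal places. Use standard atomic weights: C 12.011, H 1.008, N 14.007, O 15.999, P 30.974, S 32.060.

168.24 g/mol

First, the molecular formula is C10H16O2 (counting implicit H from valence).
  C: 10 × 12.011 = 120.110
  H: 16 × 1.008 = 16.128
  O: 2 × 15.999 = 31.998
Sum: 10×12.011 + 16×1.008 + 2×15.999 = 168.236 → 168.24 g/mol.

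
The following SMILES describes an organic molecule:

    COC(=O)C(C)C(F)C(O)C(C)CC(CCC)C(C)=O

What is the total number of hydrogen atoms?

27

Walk through each heavy atom and fill implicit hydrogens from standard valence (C 4, N 3, O 2, S 2, halogen 1):
  atom 1: C, bond orders sum to 1 (valence 4) → 3 H
  atom 2: O, bond orders sum to 2 (valence 2) → 0 H
  atom 3: C, bond orders sum to 4 (valence 4) → 0 H
  atom 4: O, bond orders sum to 2 (valence 2) → 0 H
  atom 5: C, bond orders sum to 3 (valence 4) → 1 H
  atom 6: C, bond orders sum to 1 (valence 4) → 3 H
  atom 7: C, bond orders sum to 3 (valence 4) → 1 H
  atom 8: F (halogen, monovalent) → 0 H
  atom 9: C, bond orders sum to 3 (valence 4) → 1 H
  atom 10: O, bond orders sum to 1 (valence 2) → 1 H
  atom 11: C, bond orders sum to 3 (valence 4) → 1 H
  atom 12: C, bond orders sum to 1 (valence 4) → 3 H
  atom 13: C, bond orders sum to 2 (valence 4) → 2 H
  atom 14: C, bond orders sum to 3 (valence 4) → 1 H
  atom 15: C, bond orders sum to 2 (valence 4) → 2 H
  atom 16: C, bond orders sum to 2 (valence 4) → 2 H
  atom 17: C, bond orders sum to 1 (valence 4) → 3 H
  atom 18: C, bond orders sum to 4 (valence 4) → 0 H
  atom 19: C, bond orders sum to 1 (valence 4) → 3 H
  atom 20: O, bond orders sum to 2 (valence 2) → 0 H
Total hydrogens: 27.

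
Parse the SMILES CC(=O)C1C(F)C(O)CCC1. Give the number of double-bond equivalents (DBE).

2

Degree of unsaturation = (number of rings) + (number of π bonds).
Ring closures in the SMILES: 1.
π bonds: 1 double bond (each 1 DoU) → 1 DoU from unsaturation.
Total DoU = 1 + 1 = 2.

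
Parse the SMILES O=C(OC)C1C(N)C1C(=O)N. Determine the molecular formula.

Walk through each heavy atom and fill implicit hydrogens from standard valence (C 4, N 3, O 2, S 2, halogen 1):
  atom 1: O, bond orders sum to 2 (valence 2) → 0 H
  atom 2: C, bond orders sum to 4 (valence 4) → 0 H
  atom 3: O, bond orders sum to 2 (valence 2) → 0 H
  atom 4: C, bond orders sum to 1 (valence 4) → 3 H
  atom 5: C, bond orders sum to 3 (valence 4) → 1 H
  atom 6: C, bond orders sum to 3 (valence 4) → 1 H
  atom 7: N, bond orders sum to 1 (valence 3) → 2 H
  atom 8: C, bond orders sum to 3 (valence 4) → 1 H
  atom 9: C, bond orders sum to 4 (valence 4) → 0 H
  atom 10: O, bond orders sum to 2 (valence 2) → 0 H
  atom 11: N, bond orders sum to 1 (valence 3) → 2 H
Totals → C:6, H:10, N:2, O:3.

C6H10N2O3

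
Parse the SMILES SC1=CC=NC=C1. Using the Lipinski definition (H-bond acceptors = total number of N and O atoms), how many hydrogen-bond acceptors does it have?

1

N atoms: 1; O atoms: 0.
Lipinski HBA = 1 + 0 = 1.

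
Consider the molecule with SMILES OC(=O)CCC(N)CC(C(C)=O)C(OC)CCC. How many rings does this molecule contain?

0

In SMILES, each pair of matching ring-closure digits denotes one ring-closing bond; the number of such bonds equals the number of independent rings.
Ring-closure bonds here: 0.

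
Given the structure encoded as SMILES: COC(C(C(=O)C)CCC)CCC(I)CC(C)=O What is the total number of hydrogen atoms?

25

Walk through each heavy atom and fill implicit hydrogens from standard valence (C 4, N 3, O 2, S 2, halogen 1):
  atom 1: C, bond orders sum to 1 (valence 4) → 3 H
  atom 2: O, bond orders sum to 2 (valence 2) → 0 H
  atom 3: C, bond orders sum to 3 (valence 4) → 1 H
  atom 4: C, bond orders sum to 3 (valence 4) → 1 H
  atom 5: C, bond orders sum to 4 (valence 4) → 0 H
  atom 6: O, bond orders sum to 2 (valence 2) → 0 H
  atom 7: C, bond orders sum to 1 (valence 4) → 3 H
  atom 8: C, bond orders sum to 2 (valence 4) → 2 H
  atom 9: C, bond orders sum to 2 (valence 4) → 2 H
  atom 10: C, bond orders sum to 1 (valence 4) → 3 H
  atom 11: C, bond orders sum to 2 (valence 4) → 2 H
  atom 12: C, bond orders sum to 2 (valence 4) → 2 H
  atom 13: C, bond orders sum to 3 (valence 4) → 1 H
  atom 14: I (halogen, monovalent) → 0 H
  atom 15: C, bond orders sum to 2 (valence 4) → 2 H
  atom 16: C, bond orders sum to 4 (valence 4) → 0 H
  atom 17: C, bond orders sum to 1 (valence 4) → 3 H
  atom 18: O, bond orders sum to 2 (valence 2) → 0 H
Total hydrogens: 25.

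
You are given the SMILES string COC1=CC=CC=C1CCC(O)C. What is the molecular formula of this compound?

C11H16O2

Walk through each heavy atom and fill implicit hydrogens from standard valence (C 4, N 3, O 2, S 2, halogen 1):
  atom 1: C, bond orders sum to 1 (valence 4) → 3 H
  atom 2: O, bond orders sum to 2 (valence 2) → 0 H
  atom 3: C, bond orders sum to 4 (valence 4) → 0 H
  atom 4: C, bond orders sum to 3 (valence 4) → 1 H
  atom 5: C, bond orders sum to 3 (valence 4) → 1 H
  atom 6: C, bond orders sum to 3 (valence 4) → 1 H
  atom 7: C, bond orders sum to 3 (valence 4) → 1 H
  atom 8: C, bond orders sum to 4 (valence 4) → 0 H
  atom 9: C, bond orders sum to 2 (valence 4) → 2 H
  atom 10: C, bond orders sum to 2 (valence 4) → 2 H
  atom 11: C, bond orders sum to 3 (valence 4) → 1 H
  atom 12: O, bond orders sum to 1 (valence 2) → 1 H
  atom 13: C, bond orders sum to 1 (valence 4) → 3 H
Totals → C:11, H:16, O:2.
In Hill order: C11H16O2.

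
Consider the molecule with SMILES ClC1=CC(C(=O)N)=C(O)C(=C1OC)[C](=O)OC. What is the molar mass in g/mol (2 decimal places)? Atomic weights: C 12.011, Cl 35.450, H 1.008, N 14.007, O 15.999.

First, the molecular formula is C10H10ClNO5 (counting implicit H from valence).
  C: 10 × 12.011 = 120.110
  Cl: 1 × 35.450 = 35.450
  H: 10 × 1.008 = 10.080
  N: 1 × 14.007 = 14.007
  O: 5 × 15.999 = 79.995
Sum: 10×12.011 + 1×35.450 + 10×1.008 + 1×14.007 + 5×15.999 = 259.642 → 259.64 g/mol.

259.64 g/mol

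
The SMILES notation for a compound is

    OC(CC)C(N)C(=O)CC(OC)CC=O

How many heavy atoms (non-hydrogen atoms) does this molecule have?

Every atom symbol written in the SMILES (organic subset) is one heavy atom; implicit H are not written.
Heavy atoms by element → C:10, N:1, O:4.
Total: 15.

15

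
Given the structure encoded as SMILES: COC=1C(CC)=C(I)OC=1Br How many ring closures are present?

1

In SMILES, each pair of matching ring-closure digits denotes one ring-closing bond; the number of such bonds equals the number of independent rings.
Ring-closure bonds here: 1.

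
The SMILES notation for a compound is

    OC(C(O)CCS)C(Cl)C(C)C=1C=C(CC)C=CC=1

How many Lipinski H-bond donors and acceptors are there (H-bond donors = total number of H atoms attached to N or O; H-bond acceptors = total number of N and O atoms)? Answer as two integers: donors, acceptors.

Donors: find every N or O and count the H atoms it carries.
  atom 1 (O): bond orders sum to 1 → 1 H
  atom 4 (O): bond orders sum to 1 → 1 H
Lipinski HBD = 2.
Acceptors: N atoms = 0, O atoms = 2 → HBA = 2.

2, 2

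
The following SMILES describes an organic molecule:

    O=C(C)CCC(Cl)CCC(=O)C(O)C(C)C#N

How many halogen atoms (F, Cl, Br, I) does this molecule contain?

Halogen atoms appear at heavy-atom position 7 (1×Cl).
Other groups present: 1 hydroxyl, 2 ketone, 1 nitrile.
Halogen count: 1.

1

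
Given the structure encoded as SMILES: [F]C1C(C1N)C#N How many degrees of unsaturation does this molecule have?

Molecular formula: C4H5FN2.
DoU = (2C + 2 + N − H − X) / 2, where X is the halogen count and O/S are ignored.
    = (2·4 + 2 + 2 − 5 − 1) / 2 = 6 / 2 = 3.

3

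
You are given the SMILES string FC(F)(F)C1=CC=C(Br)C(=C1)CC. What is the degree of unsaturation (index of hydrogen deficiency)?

4

Molecular formula: C9H8BrF3.
DoU = (2C + 2 + N − H − X) / 2, where X is the halogen count and O/S are ignored.
    = (2·9 + 2 + 0 − 8 − 4) / 2 = 8 / 2 = 4.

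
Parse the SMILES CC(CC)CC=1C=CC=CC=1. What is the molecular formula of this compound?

Walk through each heavy atom and fill implicit hydrogens from standard valence (C 4, N 3, O 2, S 2, halogen 1):
  atom 1: C, bond orders sum to 1 (valence 4) → 3 H
  atom 2: C, bond orders sum to 3 (valence 4) → 1 H
  atom 3: C, bond orders sum to 2 (valence 4) → 2 H
  atom 4: C, bond orders sum to 1 (valence 4) → 3 H
  atom 5: C, bond orders sum to 2 (valence 4) → 2 H
  atom 6: C, bond orders sum to 4 (valence 4) → 0 H
  atom 7: C, bond orders sum to 3 (valence 4) → 1 H
  atom 8: C, bond orders sum to 3 (valence 4) → 1 H
  atom 9: C, bond orders sum to 3 (valence 4) → 1 H
  atom 10: C, bond orders sum to 3 (valence 4) → 1 H
  atom 11: C, bond orders sum to 3 (valence 4) → 1 H
Totals → C:11, H:16.
In Hill order: C11H16.

C11H16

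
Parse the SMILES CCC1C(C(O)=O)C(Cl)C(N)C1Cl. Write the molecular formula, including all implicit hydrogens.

Walk through each heavy atom and fill implicit hydrogens from standard valence (C 4, N 3, O 2, S 2, halogen 1):
  atom 1: C, bond orders sum to 1 (valence 4) → 3 H
  atom 2: C, bond orders sum to 2 (valence 4) → 2 H
  atom 3: C, bond orders sum to 3 (valence 4) → 1 H
  atom 4: C, bond orders sum to 3 (valence 4) → 1 H
  atom 5: C, bond orders sum to 4 (valence 4) → 0 H
  atom 6: O, bond orders sum to 1 (valence 2) → 1 H
  atom 7: O, bond orders sum to 2 (valence 2) → 0 H
  atom 8: C, bond orders sum to 3 (valence 4) → 1 H
  atom 9: Cl (halogen, monovalent) → 0 H
  atom 10: C, bond orders sum to 3 (valence 4) → 1 H
  atom 11: N, bond orders sum to 1 (valence 3) → 2 H
  atom 12: C, bond orders sum to 3 (valence 4) → 1 H
  atom 13: Cl (halogen, monovalent) → 0 H
Totals → C:8, H:13, Cl:2, N:1, O:2.
In Hill order: C8H13Cl2NO2.

C8H13Cl2NO2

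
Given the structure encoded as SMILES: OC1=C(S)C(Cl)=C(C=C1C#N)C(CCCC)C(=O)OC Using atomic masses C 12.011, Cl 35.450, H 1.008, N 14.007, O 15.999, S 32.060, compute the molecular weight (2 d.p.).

313.80 g/mol

First, the molecular formula is C14H16ClNO3S (counting implicit H from valence).
  C: 14 × 12.011 = 168.154
  Cl: 1 × 35.450 = 35.450
  H: 16 × 1.008 = 16.128
  N: 1 × 14.007 = 14.007
  O: 3 × 15.999 = 47.997
  S: 1 × 32.060 = 32.060
Sum: 14×12.011 + 1×35.450 + 16×1.008 + 1×14.007 + 3×15.999 + 1×32.060 = 313.796 → 313.80 g/mol.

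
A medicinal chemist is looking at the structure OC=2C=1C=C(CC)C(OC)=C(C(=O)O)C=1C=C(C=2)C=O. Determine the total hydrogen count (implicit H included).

14

Walk through each heavy atom and fill implicit hydrogens from standard valence (C 4, N 3, O 2, S 2, halogen 1):
  atom 1: O, bond orders sum to 1 (valence 2) → 1 H
  atom 2: C, bond orders sum to 4 (valence 4) → 0 H
  atom 3: C, bond orders sum to 4 (valence 4) → 0 H
  atom 4: C, bond orders sum to 3 (valence 4) → 1 H
  atom 5: C, bond orders sum to 4 (valence 4) → 0 H
  atom 6: C, bond orders sum to 2 (valence 4) → 2 H
  atom 7: C, bond orders sum to 1 (valence 4) → 3 H
  atom 8: C, bond orders sum to 4 (valence 4) → 0 H
  atom 9: O, bond orders sum to 2 (valence 2) → 0 H
  atom 10: C, bond orders sum to 1 (valence 4) → 3 H
  atom 11: C, bond orders sum to 4 (valence 4) → 0 H
  atom 12: C, bond orders sum to 4 (valence 4) → 0 H
  atom 13: O, bond orders sum to 2 (valence 2) → 0 H
  atom 14: O, bond orders sum to 1 (valence 2) → 1 H
  atom 15: C, bond orders sum to 4 (valence 4) → 0 H
  atom 16: C, bond orders sum to 3 (valence 4) → 1 H
  atom 17: C, bond orders sum to 4 (valence 4) → 0 H
  atom 18: C, bond orders sum to 3 (valence 4) → 1 H
  atom 19: C, bond orders sum to 3 (valence 4) → 1 H
  atom 20: O, bond orders sum to 2 (valence 2) → 0 H
Total hydrogens: 14.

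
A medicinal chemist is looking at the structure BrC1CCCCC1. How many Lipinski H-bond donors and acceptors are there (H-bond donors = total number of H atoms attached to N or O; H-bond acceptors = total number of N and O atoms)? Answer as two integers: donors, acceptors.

Donors: find every N or O and count the H atoms it carries.
  (no N or O atoms present)
Lipinski HBD = 0.
Acceptors: N atoms = 0, O atoms = 0 → HBA = 0.

0, 0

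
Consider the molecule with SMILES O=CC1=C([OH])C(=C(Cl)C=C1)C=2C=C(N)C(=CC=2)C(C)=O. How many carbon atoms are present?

Count every carbon token in the SMILES (each C, including those in ring-closure positions and inside branches).
Carbon count: 15.

15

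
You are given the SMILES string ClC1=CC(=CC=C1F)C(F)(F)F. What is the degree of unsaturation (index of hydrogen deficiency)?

4

Degree of unsaturation = (number of rings) + (number of π bonds).
Ring closures in the SMILES: 1.
π bonds: 3 double bonds (each 1 DoU) → 3 DoU from unsaturation.
Total DoU = 1 + 3 = 4.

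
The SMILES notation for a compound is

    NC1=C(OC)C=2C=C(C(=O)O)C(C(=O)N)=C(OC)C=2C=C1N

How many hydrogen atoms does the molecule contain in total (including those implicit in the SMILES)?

15

Walk through each heavy atom and fill implicit hydrogens from standard valence (C 4, N 3, O 2, S 2, halogen 1):
  atom 1: N, bond orders sum to 1 (valence 3) → 2 H
  atom 2: C, bond orders sum to 4 (valence 4) → 0 H
  atom 3: C, bond orders sum to 4 (valence 4) → 0 H
  atom 4: O, bond orders sum to 2 (valence 2) → 0 H
  atom 5: C, bond orders sum to 1 (valence 4) → 3 H
  atom 6: C, bond orders sum to 4 (valence 4) → 0 H
  atom 7: C, bond orders sum to 3 (valence 4) → 1 H
  atom 8: C, bond orders sum to 4 (valence 4) → 0 H
  atom 9: C, bond orders sum to 4 (valence 4) → 0 H
  atom 10: O, bond orders sum to 2 (valence 2) → 0 H
  atom 11: O, bond orders sum to 1 (valence 2) → 1 H
  atom 12: C, bond orders sum to 4 (valence 4) → 0 H
  atom 13: C, bond orders sum to 4 (valence 4) → 0 H
  atom 14: O, bond orders sum to 2 (valence 2) → 0 H
  atom 15: N, bond orders sum to 1 (valence 3) → 2 H
  atom 16: C, bond orders sum to 4 (valence 4) → 0 H
  atom 17: O, bond orders sum to 2 (valence 2) → 0 H
  atom 18: C, bond orders sum to 1 (valence 4) → 3 H
  atom 19: C, bond orders sum to 4 (valence 4) → 0 H
  atom 20: C, bond orders sum to 3 (valence 4) → 1 H
  atom 21: C, bond orders sum to 4 (valence 4) → 0 H
  atom 22: N, bond orders sum to 1 (valence 3) → 2 H
Total hydrogens: 15.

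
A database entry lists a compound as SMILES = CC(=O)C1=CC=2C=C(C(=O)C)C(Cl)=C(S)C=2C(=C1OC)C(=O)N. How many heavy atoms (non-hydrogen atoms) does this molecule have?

Every atom symbol written in the SMILES (organic subset) is one heavy atom; implicit H are not written.
Heavy atoms by element → C:16, Cl:1, N:1, O:4, S:1.
Total: 23.

23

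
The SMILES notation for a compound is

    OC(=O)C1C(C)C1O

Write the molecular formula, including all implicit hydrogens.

Walk through each heavy atom and fill implicit hydrogens from standard valence (C 4, N 3, O 2, S 2, halogen 1):
  atom 1: O, bond orders sum to 1 (valence 2) → 1 H
  atom 2: C, bond orders sum to 4 (valence 4) → 0 H
  atom 3: O, bond orders sum to 2 (valence 2) → 0 H
  atom 4: C, bond orders sum to 3 (valence 4) → 1 H
  atom 5: C, bond orders sum to 3 (valence 4) → 1 H
  atom 6: C, bond orders sum to 1 (valence 4) → 3 H
  atom 7: C, bond orders sum to 3 (valence 4) → 1 H
  atom 8: O, bond orders sum to 1 (valence 2) → 1 H
Totals → C:5, H:8, O:3.
In Hill order: C5H8O3.

C5H8O3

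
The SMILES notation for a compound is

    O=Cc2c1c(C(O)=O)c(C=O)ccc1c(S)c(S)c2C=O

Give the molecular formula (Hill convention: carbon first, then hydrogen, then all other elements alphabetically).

C14H8O5S2

Walk through each heavy atom and fill implicit hydrogens from standard valence (C 4, N 3, O 2, S 2, halogen 1); for lowercase aromatic atoms, an aromatic c carries 1 H when it has two neighbours and 0 H with three, and aromatic n carries 0 H:
  atom 1: O, bond orders sum to 2 (valence 2) → 0 H
  atom 2: C, bond orders sum to 3 (valence 4) → 1 H
  atom 3: aromatic c, 3 neighbours → 0 H
  atom 4: aromatic c, 3 neighbours → 0 H
  atom 5: aromatic c, 3 neighbours → 0 H
  atom 6: C, bond orders sum to 4 (valence 4) → 0 H
  atom 7: O, bond orders sum to 1 (valence 2) → 1 H
  atom 8: O, bond orders sum to 2 (valence 2) → 0 H
  atom 9: aromatic c, 3 neighbours → 0 H
  atom 10: C, bond orders sum to 3 (valence 4) → 1 H
  atom 11: O, bond orders sum to 2 (valence 2) → 0 H
  atom 12: aromatic c, 2 neighbours → 1 H
  atom 13: aromatic c, 2 neighbours → 1 H
  atom 14: aromatic c, 3 neighbours → 0 H
  atom 15: aromatic c, 3 neighbours → 0 H
  atom 16: S, bond orders sum to 1 (valence 2) → 1 H
  atom 17: aromatic c, 3 neighbours → 0 H
  atom 18: S, bond orders sum to 1 (valence 2) → 1 H
  atom 19: aromatic c, 3 neighbours → 0 H
  atom 20: C, bond orders sum to 3 (valence 4) → 1 H
  atom 21: O, bond orders sum to 2 (valence 2) → 0 H
Totals → C:14, H:8, O:5, S:2.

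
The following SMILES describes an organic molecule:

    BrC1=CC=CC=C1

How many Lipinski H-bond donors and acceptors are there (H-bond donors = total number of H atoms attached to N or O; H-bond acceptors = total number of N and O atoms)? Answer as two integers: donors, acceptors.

Donors: find every N or O and count the H atoms it carries.
  (no N or O atoms present)
Lipinski HBD = 0.
Acceptors: N atoms = 0, O atoms = 0 → HBA = 0.

0, 0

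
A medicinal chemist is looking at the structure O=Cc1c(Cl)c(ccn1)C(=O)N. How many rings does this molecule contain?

In SMILES, each pair of matching ring-closure digits denotes one ring-closing bond; the number of such bonds equals the number of independent rings.
Ring-closure bonds here: 1.

1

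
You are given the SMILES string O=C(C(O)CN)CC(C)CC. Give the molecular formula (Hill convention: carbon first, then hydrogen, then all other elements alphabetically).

Walk through each heavy atom and fill implicit hydrogens from standard valence (C 4, N 3, O 2, S 2, halogen 1):
  atom 1: O, bond orders sum to 2 (valence 2) → 0 H
  atom 2: C, bond orders sum to 4 (valence 4) → 0 H
  atom 3: C, bond orders sum to 3 (valence 4) → 1 H
  atom 4: O, bond orders sum to 1 (valence 2) → 1 H
  atom 5: C, bond orders sum to 2 (valence 4) → 2 H
  atom 6: N, bond orders sum to 1 (valence 3) → 2 H
  atom 7: C, bond orders sum to 2 (valence 4) → 2 H
  atom 8: C, bond orders sum to 3 (valence 4) → 1 H
  atom 9: C, bond orders sum to 1 (valence 4) → 3 H
  atom 10: C, bond orders sum to 2 (valence 4) → 2 H
  atom 11: C, bond orders sum to 1 (valence 4) → 3 H
Totals → C:8, H:17, N:1, O:2.
In Hill order: C8H17NO2.

C8H17NO2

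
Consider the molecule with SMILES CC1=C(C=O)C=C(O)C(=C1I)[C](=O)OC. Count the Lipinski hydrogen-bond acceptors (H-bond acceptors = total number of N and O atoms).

N atoms: 0; O atoms: 4.
Lipinski HBA = 0 + 4 = 4.

4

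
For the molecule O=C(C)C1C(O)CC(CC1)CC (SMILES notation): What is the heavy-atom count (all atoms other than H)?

12

Every atom symbol written in the SMILES (organic subset) is one heavy atom; implicit H are not written.
Heavy atoms by element → C:10, O:2.
Total: 12.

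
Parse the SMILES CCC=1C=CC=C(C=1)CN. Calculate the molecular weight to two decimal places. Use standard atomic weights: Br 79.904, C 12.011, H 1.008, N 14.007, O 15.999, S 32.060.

135.21 g/mol

First, the molecular formula is C9H13N (counting implicit H from valence).
  C: 9 × 12.011 = 108.099
  H: 13 × 1.008 = 13.104
  N: 1 × 14.007 = 14.007
Sum: 9×12.011 + 13×1.008 + 1×14.007 = 135.210 → 135.21 g/mol.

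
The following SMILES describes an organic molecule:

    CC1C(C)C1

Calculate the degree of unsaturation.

1

Degree of unsaturation = (number of rings) + (number of π bonds).
Ring closures in the SMILES: 1.
π bonds: none → 0 DoU from unsaturation.
Total DoU = 1 + 0 = 1.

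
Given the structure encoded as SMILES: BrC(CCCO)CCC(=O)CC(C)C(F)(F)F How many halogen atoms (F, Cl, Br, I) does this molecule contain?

4

Halogen atoms appear at heavy-atom positions 1, 15, 16, 17 (1×Br, 3×F).
Other groups present: 1 hydroxyl, 1 ketone.
Halogen count: 4.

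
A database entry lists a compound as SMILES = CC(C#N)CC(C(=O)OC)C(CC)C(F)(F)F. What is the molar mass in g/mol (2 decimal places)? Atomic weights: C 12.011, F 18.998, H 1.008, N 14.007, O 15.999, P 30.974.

First, the molecular formula is C11H16F3NO2 (counting implicit H from valence).
  C: 11 × 12.011 = 132.121
  F: 3 × 18.998 = 56.994
  H: 16 × 1.008 = 16.128
  N: 1 × 14.007 = 14.007
  O: 2 × 15.999 = 31.998
Sum: 11×12.011 + 3×18.998 + 16×1.008 + 1×14.007 + 2×15.999 = 251.248 → 251.25 g/mol.

251.25 g/mol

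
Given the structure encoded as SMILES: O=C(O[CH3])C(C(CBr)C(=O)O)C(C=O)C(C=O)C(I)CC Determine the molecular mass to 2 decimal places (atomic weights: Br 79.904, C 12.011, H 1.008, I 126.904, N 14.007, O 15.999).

477.09 g/mol

First, the molecular formula is C13H18BrIO6 (counting implicit H from valence).
  Br: 1 × 79.904 = 79.904
  C: 13 × 12.011 = 156.143
  H: 18 × 1.008 = 18.144
  I: 1 × 126.904 = 126.904
  O: 6 × 15.999 = 95.994
Sum: 1×79.904 + 13×12.011 + 18×1.008 + 1×126.904 + 6×15.999 = 477.089 → 477.09 g/mol.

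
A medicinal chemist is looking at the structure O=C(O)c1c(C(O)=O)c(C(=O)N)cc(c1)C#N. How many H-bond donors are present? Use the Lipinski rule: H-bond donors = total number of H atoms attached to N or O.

Donors: find every N or O and count the H atoms it carries.
  atom 1 (O): bond orders sum to 2 → 0 H
  atom 3 (O): bond orders sum to 1 → 1 H
  atom 7 (O): bond orders sum to 1 → 1 H
  atom 8 (O): bond orders sum to 2 → 0 H
  atom 11 (O): bond orders sum to 2 → 0 H
  atom 12 (N): bond orders sum to 1 → 2 H
  atom 17 (N): bond orders sum to 3 → 0 H
Lipinski HBD = 4.

4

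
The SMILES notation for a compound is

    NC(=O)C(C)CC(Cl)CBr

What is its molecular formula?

C6H11BrClNO

Walk through each heavy atom and fill implicit hydrogens from standard valence (C 4, N 3, O 2, S 2, halogen 1):
  atom 1: N, bond orders sum to 1 (valence 3) → 2 H
  atom 2: C, bond orders sum to 4 (valence 4) → 0 H
  atom 3: O, bond orders sum to 2 (valence 2) → 0 H
  atom 4: C, bond orders sum to 3 (valence 4) → 1 H
  atom 5: C, bond orders sum to 1 (valence 4) → 3 H
  atom 6: C, bond orders sum to 2 (valence 4) → 2 H
  atom 7: C, bond orders sum to 3 (valence 4) → 1 H
  atom 8: Cl (halogen, monovalent) → 0 H
  atom 9: C, bond orders sum to 2 (valence 4) → 2 H
  atom 10: Br (halogen, monovalent) → 0 H
Totals → C:6, H:11, Br:1, Cl:1, N:1, O:1.
In Hill order: C6H11BrClNO.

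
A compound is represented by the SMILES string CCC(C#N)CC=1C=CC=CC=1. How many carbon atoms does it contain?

11

Count every carbon token in the SMILES (each C, including those in ring-closure positions and inside branches).
Carbon count: 11.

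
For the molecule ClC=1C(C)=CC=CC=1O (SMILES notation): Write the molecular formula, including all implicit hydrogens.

C7H7ClO

Walk through each heavy atom and fill implicit hydrogens from standard valence (C 4, N 3, O 2, S 2, halogen 1):
  atom 1: Cl (halogen, monovalent) → 0 H
  atom 2: C, bond orders sum to 4 (valence 4) → 0 H
  atom 3: C, bond orders sum to 4 (valence 4) → 0 H
  atom 4: C, bond orders sum to 1 (valence 4) → 3 H
  atom 5: C, bond orders sum to 3 (valence 4) → 1 H
  atom 6: C, bond orders sum to 3 (valence 4) → 1 H
  atom 7: C, bond orders sum to 3 (valence 4) → 1 H
  atom 8: C, bond orders sum to 4 (valence 4) → 0 H
  atom 9: O, bond orders sum to 1 (valence 2) → 1 H
Totals → C:7, H:7, Cl:1, O:1.
In Hill order: C7H7ClO.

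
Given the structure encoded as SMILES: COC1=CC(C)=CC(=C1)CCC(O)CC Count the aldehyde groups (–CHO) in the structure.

Scan the SMILES for the aldehyde motif — none present.
Groups that are present: 1 ether, 1 hydroxyl.

0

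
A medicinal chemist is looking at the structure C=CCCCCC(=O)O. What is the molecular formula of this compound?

C7H12O2

Walk through each heavy atom and fill implicit hydrogens from standard valence (C 4, N 3, O 2, S 2, halogen 1):
  atom 1: C, bond orders sum to 2 (valence 4) → 2 H
  atom 2: C, bond orders sum to 3 (valence 4) → 1 H
  atom 3: C, bond orders sum to 2 (valence 4) → 2 H
  atom 4: C, bond orders sum to 2 (valence 4) → 2 H
  atom 5: C, bond orders sum to 2 (valence 4) → 2 H
  atom 6: C, bond orders sum to 2 (valence 4) → 2 H
  atom 7: C, bond orders sum to 4 (valence 4) → 0 H
  atom 8: O, bond orders sum to 2 (valence 2) → 0 H
  atom 9: O, bond orders sum to 1 (valence 2) → 1 H
Totals → C:7, H:12, O:2.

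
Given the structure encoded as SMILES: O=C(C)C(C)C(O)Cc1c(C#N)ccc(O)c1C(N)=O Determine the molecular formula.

Walk through each heavy atom and fill implicit hydrogens from standard valence (C 4, N 3, O 2, S 2, halogen 1); for lowercase aromatic atoms, an aromatic c carries 1 H when it has two neighbours and 0 H with three, and aromatic n carries 0 H:
  atom 1: O, bond orders sum to 2 (valence 2) → 0 H
  atom 2: C, bond orders sum to 4 (valence 4) → 0 H
  atom 3: C, bond orders sum to 1 (valence 4) → 3 H
  atom 4: C, bond orders sum to 3 (valence 4) → 1 H
  atom 5: C, bond orders sum to 1 (valence 4) → 3 H
  atom 6: C, bond orders sum to 3 (valence 4) → 1 H
  atom 7: O, bond orders sum to 1 (valence 2) → 1 H
  atom 8: C, bond orders sum to 2 (valence 4) → 2 H
  atom 9: aromatic c, 3 neighbours → 0 H
  atom 10: aromatic c, 3 neighbours → 0 H
  atom 11: C, bond orders sum to 4 (valence 4) → 0 H
  atom 12: N, bond orders sum to 3 (valence 3) → 0 H
  atom 13: aromatic c, 2 neighbours → 1 H
  atom 14: aromatic c, 2 neighbours → 1 H
  atom 15: aromatic c, 3 neighbours → 0 H
  atom 16: O, bond orders sum to 1 (valence 2) → 1 H
  atom 17: aromatic c, 3 neighbours → 0 H
  atom 18: C, bond orders sum to 4 (valence 4) → 0 H
  atom 19: N, bond orders sum to 1 (valence 3) → 2 H
  atom 20: O, bond orders sum to 2 (valence 2) → 0 H
Totals → C:14, H:16, N:2, O:4.

C14H16N2O4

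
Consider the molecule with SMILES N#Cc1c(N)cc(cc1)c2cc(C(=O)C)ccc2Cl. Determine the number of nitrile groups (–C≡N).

The nitrile motif appears at heavy-atom position 2 in the SMILES.
Other groups present: 1 ketone, 1 primary amine.
Nitrile count: 1.

1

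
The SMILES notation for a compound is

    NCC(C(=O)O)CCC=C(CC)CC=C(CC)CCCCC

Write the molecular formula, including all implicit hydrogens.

Walk through each heavy atom and fill implicit hydrogens from standard valence (C 4, N 3, O 2, S 2, halogen 1):
  atom 1: N, bond orders sum to 1 (valence 3) → 2 H
  atom 2: C, bond orders sum to 2 (valence 4) → 2 H
  atom 3: C, bond orders sum to 3 (valence 4) → 1 H
  atom 4: C, bond orders sum to 4 (valence 4) → 0 H
  atom 5: O, bond orders sum to 2 (valence 2) → 0 H
  atom 6: O, bond orders sum to 1 (valence 2) → 1 H
  atom 7: C, bond orders sum to 2 (valence 4) → 2 H
  atom 8: C, bond orders sum to 2 (valence 4) → 2 H
  atom 9: C, bond orders sum to 3 (valence 4) → 1 H
  atom 10: C, bond orders sum to 4 (valence 4) → 0 H
  atom 11: C, bond orders sum to 2 (valence 4) → 2 H
  atom 12: C, bond orders sum to 1 (valence 4) → 3 H
  atom 13: C, bond orders sum to 2 (valence 4) → 2 H
  atom 14: C, bond orders sum to 3 (valence 4) → 1 H
  atom 15: C, bond orders sum to 4 (valence 4) → 0 H
  atom 16: C, bond orders sum to 2 (valence 4) → 2 H
  atom 17: C, bond orders sum to 1 (valence 4) → 3 H
  atom 18: C, bond orders sum to 2 (valence 4) → 2 H
  atom 19: C, bond orders sum to 2 (valence 4) → 2 H
  atom 20: C, bond orders sum to 2 (valence 4) → 2 H
  atom 21: C, bond orders sum to 2 (valence 4) → 2 H
  atom 22: C, bond orders sum to 1 (valence 4) → 3 H
Totals → C:19, H:35, N:1, O:2.

C19H35NO2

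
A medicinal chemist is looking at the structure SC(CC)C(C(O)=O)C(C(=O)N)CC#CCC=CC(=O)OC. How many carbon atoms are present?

15

Count every carbon token in the SMILES (each C, including those in ring-closure positions and inside branches).
Carbon count: 15.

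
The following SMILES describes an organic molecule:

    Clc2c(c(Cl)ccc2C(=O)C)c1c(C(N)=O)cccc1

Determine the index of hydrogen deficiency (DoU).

Molecular formula: C15H11Cl2NO2.
DoU = (2C + 2 + N − H − X) / 2, where X is the halogen count and O/S are ignored.
    = (2·15 + 2 + 1 − 11 − 2) / 2 = 20 / 2 = 10.

10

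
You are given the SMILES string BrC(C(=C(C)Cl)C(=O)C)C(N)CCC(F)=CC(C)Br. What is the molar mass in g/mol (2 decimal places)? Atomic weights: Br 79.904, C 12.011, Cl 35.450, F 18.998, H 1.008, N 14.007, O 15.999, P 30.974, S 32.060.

First, the molecular formula is C13H19Br2ClFNO (counting implicit H from valence).
  Br: 2 × 79.904 = 159.808
  C: 13 × 12.011 = 156.143
  Cl: 1 × 35.450 = 35.450
  F: 1 × 18.998 = 18.998
  H: 19 × 1.008 = 19.152
  N: 1 × 14.007 = 14.007
  O: 1 × 15.999 = 15.999
Sum: 2×79.904 + 13×12.011 + 1×35.450 + 1×18.998 + 19×1.008 + 1×14.007 + 1×15.999 = 419.557 → 419.56 g/mol.

419.56 g/mol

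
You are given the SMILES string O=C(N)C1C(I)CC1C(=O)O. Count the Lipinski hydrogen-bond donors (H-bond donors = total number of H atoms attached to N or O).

Donors: find every N or O and count the H atoms it carries.
  atom 1 (O): bond orders sum to 2 → 0 H
  atom 3 (N): bond orders sum to 1 → 2 H
  atom 10 (O): bond orders sum to 2 → 0 H
  atom 11 (O): bond orders sum to 1 → 1 H
Lipinski HBD = 3.

3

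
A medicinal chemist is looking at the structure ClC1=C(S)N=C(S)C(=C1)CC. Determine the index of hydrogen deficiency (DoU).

4

Degree of unsaturation = (number of rings) + (number of π bonds).
Ring closures in the SMILES: 1.
π bonds: 3 double bonds (each 1 DoU) → 3 DoU from unsaturation.
Total DoU = 1 + 3 = 4.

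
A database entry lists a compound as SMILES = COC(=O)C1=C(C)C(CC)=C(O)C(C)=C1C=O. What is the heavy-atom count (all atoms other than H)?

Every atom symbol written in the SMILES (organic subset) is one heavy atom; implicit H are not written.
Heavy atoms by element → C:13, O:4.
Total: 17.

17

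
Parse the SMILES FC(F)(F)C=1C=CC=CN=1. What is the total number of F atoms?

3

Scan the SMILES for F atoms (remember two-letter symbols like Cl and Br are single atoms).
Fluorine count: 3.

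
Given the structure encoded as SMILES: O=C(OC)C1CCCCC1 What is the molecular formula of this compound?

Walk through each heavy atom and fill implicit hydrogens from standard valence (C 4, N 3, O 2, S 2, halogen 1):
  atom 1: O, bond orders sum to 2 (valence 2) → 0 H
  atom 2: C, bond orders sum to 4 (valence 4) → 0 H
  atom 3: O, bond orders sum to 2 (valence 2) → 0 H
  atom 4: C, bond orders sum to 1 (valence 4) → 3 H
  atom 5: C, bond orders sum to 3 (valence 4) → 1 H
  atom 6: C, bond orders sum to 2 (valence 4) → 2 H
  atom 7: C, bond orders sum to 2 (valence 4) → 2 H
  atom 8: C, bond orders sum to 2 (valence 4) → 2 H
  atom 9: C, bond orders sum to 2 (valence 4) → 2 H
  atom 10: C, bond orders sum to 2 (valence 4) → 2 H
Totals → C:8, H:14, O:2.

C8H14O2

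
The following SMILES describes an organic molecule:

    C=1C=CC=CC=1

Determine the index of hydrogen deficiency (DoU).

4

Molecular formula: C6H6.
DoU = (2C + 2 + N − H − X) / 2, where X is the halogen count and O/S are ignored.
    = (2·6 + 2 + 0 − 6 − 0) / 2 = 8 / 2 = 4.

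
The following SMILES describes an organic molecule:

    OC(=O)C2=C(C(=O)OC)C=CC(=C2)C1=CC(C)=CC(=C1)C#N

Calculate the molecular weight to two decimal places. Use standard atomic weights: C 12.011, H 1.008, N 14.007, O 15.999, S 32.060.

First, the molecular formula is C17H13NO4 (counting implicit H from valence).
  C: 17 × 12.011 = 204.187
  H: 13 × 1.008 = 13.104
  N: 1 × 14.007 = 14.007
  O: 4 × 15.999 = 63.996
Sum: 17×12.011 + 13×1.008 + 1×14.007 + 4×15.999 = 295.294 → 295.29 g/mol.

295.29 g/mol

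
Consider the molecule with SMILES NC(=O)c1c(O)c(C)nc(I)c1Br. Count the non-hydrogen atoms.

Every atom symbol written in the SMILES (organic subset) is one heavy atom; implicit H are not written.
Heavy atoms by element → Br:1, C:7, I:1, N:2, O:2.
Total: 13.

13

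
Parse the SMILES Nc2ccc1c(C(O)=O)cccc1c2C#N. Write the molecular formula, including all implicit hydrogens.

C12H8N2O2

Walk through each heavy atom and fill implicit hydrogens from standard valence (C 4, N 3, O 2, S 2, halogen 1); for lowercase aromatic atoms, an aromatic c carries 1 H when it has two neighbours and 0 H with three, and aromatic n carries 0 H:
  atom 1: N, bond orders sum to 1 (valence 3) → 2 H
  atom 2: aromatic c, 3 neighbours → 0 H
  atom 3: aromatic c, 2 neighbours → 1 H
  atom 4: aromatic c, 2 neighbours → 1 H
  atom 5: aromatic c, 3 neighbours → 0 H
  atom 6: aromatic c, 3 neighbours → 0 H
  atom 7: C, bond orders sum to 4 (valence 4) → 0 H
  atom 8: O, bond orders sum to 1 (valence 2) → 1 H
  atom 9: O, bond orders sum to 2 (valence 2) → 0 H
  atom 10: aromatic c, 2 neighbours → 1 H
  atom 11: aromatic c, 2 neighbours → 1 H
  atom 12: aromatic c, 2 neighbours → 1 H
  atom 13: aromatic c, 3 neighbours → 0 H
  atom 14: aromatic c, 3 neighbours → 0 H
  atom 15: C, bond orders sum to 4 (valence 4) → 0 H
  atom 16: N, bond orders sum to 3 (valence 3) → 0 H
Totals → C:12, H:8, N:2, O:2.
In Hill order: C12H8N2O2.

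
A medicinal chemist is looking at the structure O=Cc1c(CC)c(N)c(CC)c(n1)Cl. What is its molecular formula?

C10H13ClN2O

Walk through each heavy atom and fill implicit hydrogens from standard valence (C 4, N 3, O 2, S 2, halogen 1); for lowercase aromatic atoms, an aromatic c carries 1 H when it has two neighbours and 0 H with three, and aromatic n carries 0 H:
  atom 1: O, bond orders sum to 2 (valence 2) → 0 H
  atom 2: C, bond orders sum to 3 (valence 4) → 1 H
  atom 3: aromatic c, 3 neighbours → 0 H
  atom 4: aromatic c, 3 neighbours → 0 H
  atom 5: C, bond orders sum to 2 (valence 4) → 2 H
  atom 6: C, bond orders sum to 1 (valence 4) → 3 H
  atom 7: aromatic c, 3 neighbours → 0 H
  atom 8: N, bond orders sum to 1 (valence 3) → 2 H
  atom 9: aromatic c, 3 neighbours → 0 H
  atom 10: C, bond orders sum to 2 (valence 4) → 2 H
  atom 11: C, bond orders sum to 1 (valence 4) → 3 H
  atom 12: aromatic c, 3 neighbours → 0 H
  atom 13: aromatic n, 2 neighbours → 0 H
  atom 14: Cl (halogen, monovalent) → 0 H
Totals → C:10, H:13, Cl:1, N:2, O:1.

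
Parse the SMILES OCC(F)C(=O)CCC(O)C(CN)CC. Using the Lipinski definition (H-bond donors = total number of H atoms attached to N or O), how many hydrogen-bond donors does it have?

Donors: find every N or O and count the H atoms it carries.
  atom 1 (O): bond orders sum to 1 → 1 H
  atom 6 (O): bond orders sum to 2 → 0 H
  atom 10 (O): bond orders sum to 1 → 1 H
  atom 13 (N): bond orders sum to 1 → 2 H
Lipinski HBD = 4.

4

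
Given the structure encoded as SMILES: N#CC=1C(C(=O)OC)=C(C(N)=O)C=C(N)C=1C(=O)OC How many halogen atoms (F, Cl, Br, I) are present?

0

Scan the SMILES for the halogen motif — none present.
Groups that are present: 1 amide, 2 ester, 1 nitrile, 1 primary amine.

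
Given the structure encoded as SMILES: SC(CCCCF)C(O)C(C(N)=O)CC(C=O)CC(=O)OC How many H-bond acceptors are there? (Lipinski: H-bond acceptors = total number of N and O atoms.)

N atoms: 1; O atoms: 5.
Lipinski HBA = 1 + 5 = 6.

6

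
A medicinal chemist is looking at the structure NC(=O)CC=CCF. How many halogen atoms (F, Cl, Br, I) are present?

Halogen atoms appear at heavy-atom position 8 (1×F).
Other groups present: 1 alkene, 1 amide.
Halogen count: 1.

1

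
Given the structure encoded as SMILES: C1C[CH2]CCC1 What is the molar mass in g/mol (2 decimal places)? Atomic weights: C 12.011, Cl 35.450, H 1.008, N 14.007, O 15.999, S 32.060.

84.16 g/mol

First, the molecular formula is C6H12 (counting implicit H from valence).
  C: 6 × 12.011 = 72.066
  H: 12 × 1.008 = 12.096
Sum: 6×12.011 + 12×1.008 = 84.162 → 84.16 g/mol.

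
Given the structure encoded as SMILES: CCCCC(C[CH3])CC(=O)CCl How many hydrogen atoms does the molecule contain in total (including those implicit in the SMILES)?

19

Walk through each heavy atom and fill implicit hydrogens from standard valence (C 4, N 3, O 2, S 2, halogen 1):
  atom 1: C, bond orders sum to 1 (valence 4) → 3 H
  atom 2: C, bond orders sum to 2 (valence 4) → 2 H
  atom 3: C, bond orders sum to 2 (valence 4) → 2 H
  atom 4: C, bond orders sum to 2 (valence 4) → 2 H
  atom 5: C, bond orders sum to 3 (valence 4) → 1 H
  atom 6: C, bond orders sum to 2 (valence 4) → 2 H
  atom 7: C with explicit H count 3
  atom 8: C, bond orders sum to 2 (valence 4) → 2 H
  atom 9: C, bond orders sum to 4 (valence 4) → 0 H
  atom 10: O, bond orders sum to 2 (valence 2) → 0 H
  atom 11: C, bond orders sum to 2 (valence 4) → 2 H
  atom 12: Cl (halogen, monovalent) → 0 H
Total hydrogens: 19.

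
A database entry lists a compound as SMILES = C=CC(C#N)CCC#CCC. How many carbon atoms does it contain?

Count every carbon token in the SMILES (each C, including those in ring-closure positions and inside branches).
Carbon count: 10.

10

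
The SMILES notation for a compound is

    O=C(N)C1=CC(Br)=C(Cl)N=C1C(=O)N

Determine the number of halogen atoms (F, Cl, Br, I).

2

Halogen atoms appear at heavy-atom positions 7, 9 (1×Br, 1×Cl).
Other groups present: 2 amide.
Halogen count: 2.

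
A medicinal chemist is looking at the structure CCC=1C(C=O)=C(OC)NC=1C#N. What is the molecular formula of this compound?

C9H10N2O2

Walk through each heavy atom and fill implicit hydrogens from standard valence (C 4, N 3, O 2, S 2, halogen 1):
  atom 1: C, bond orders sum to 1 (valence 4) → 3 H
  atom 2: C, bond orders sum to 2 (valence 4) → 2 H
  atom 3: C, bond orders sum to 4 (valence 4) → 0 H
  atom 4: C, bond orders sum to 4 (valence 4) → 0 H
  atom 5: C, bond orders sum to 3 (valence 4) → 1 H
  atom 6: O, bond orders sum to 2 (valence 2) → 0 H
  atom 7: C, bond orders sum to 4 (valence 4) → 0 H
  atom 8: O, bond orders sum to 2 (valence 2) → 0 H
  atom 9: C, bond orders sum to 1 (valence 4) → 3 H
  atom 10: N, bond orders sum to 2 (valence 3) → 1 H
  atom 11: C, bond orders sum to 4 (valence 4) → 0 H
  atom 12: C, bond orders sum to 4 (valence 4) → 0 H
  atom 13: N, bond orders sum to 3 (valence 3) → 0 H
Totals → C:9, H:10, N:2, O:2.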